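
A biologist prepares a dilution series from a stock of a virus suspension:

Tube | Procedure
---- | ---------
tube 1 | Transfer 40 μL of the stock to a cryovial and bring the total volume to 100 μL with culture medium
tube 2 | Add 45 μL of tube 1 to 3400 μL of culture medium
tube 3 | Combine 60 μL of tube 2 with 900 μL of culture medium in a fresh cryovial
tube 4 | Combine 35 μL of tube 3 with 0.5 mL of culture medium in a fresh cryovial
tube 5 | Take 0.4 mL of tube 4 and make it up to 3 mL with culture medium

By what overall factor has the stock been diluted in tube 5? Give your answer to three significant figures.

Step 1: 40 μL brought to 100 μL → factor 100/40 = 2.5
Step 2: 45 μL + 3400 μL = 3445 μL total → factor 3445/45 = 76.556
Step 3: 60 μL + 900 μL = 960 μL total → factor 960/60 = 16
Step 4: 35 μL + 0.5 mL = 535 μL total → factor 535/35 = 15.286
Step 5: 0.4 mL brought to 3 mL → factor 3/0.4 = 7.5
Overall dilution factor = 2.5 × 76.556 × 16 × 15.286 × 7.5 = 3.5106 × 10^5

3.51 × 10^5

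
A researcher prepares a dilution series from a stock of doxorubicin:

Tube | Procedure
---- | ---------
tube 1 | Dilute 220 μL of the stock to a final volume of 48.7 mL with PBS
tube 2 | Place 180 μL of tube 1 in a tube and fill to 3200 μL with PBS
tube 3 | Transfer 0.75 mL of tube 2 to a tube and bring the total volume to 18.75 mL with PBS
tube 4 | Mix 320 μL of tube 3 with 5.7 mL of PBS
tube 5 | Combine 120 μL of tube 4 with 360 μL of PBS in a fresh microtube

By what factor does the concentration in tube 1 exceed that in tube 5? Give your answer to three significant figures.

3.34 × 10^4

Step 1: 220 μL brought to 48.7 mL → factor 48700/220 = 221.36
Step 2: 180 μL brought to 3200 μL → factor 3200/180 = 17.778
Step 3: 0.75 mL brought to 18.75 mL → factor 18.75/0.75 = 25
Step 4: 320 μL + 5.7 mL = 6020 μL total → factor 6020/320 = 18.812
Step 5: 120 μL + 360 μL = 480 μL total → factor 480/120 = 4
Dilution factor to tube 1 = 221.36; to tube 5 = 7.4034 × 10^6
[tube 1]/[tube 5] = (factor to tube 5)/(factor to tube 1) = 7.4034 × 10^6/221.36 = 3.34 × 10^4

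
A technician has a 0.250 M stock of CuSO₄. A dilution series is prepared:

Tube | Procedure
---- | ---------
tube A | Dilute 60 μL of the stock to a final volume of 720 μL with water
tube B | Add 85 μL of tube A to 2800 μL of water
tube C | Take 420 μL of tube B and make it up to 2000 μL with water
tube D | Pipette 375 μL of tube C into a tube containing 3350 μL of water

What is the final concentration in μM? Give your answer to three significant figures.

Step 1: 60 μL brought to 720 μL → factor 720/60 = 12
Step 2: 85 μL + 2800 μL = 2885 μL total → factor 2885/85 = 33.941
Step 3: 420 μL brought to 2000 μL → factor 2000/420 = 4.7619
Step 4: 375 μL + 3350 μL = 3725 μL total → factor 3725/375 = 9.9333
Overall dilution factor = 12 × 33.941 × 4.7619 × 9.9333 = 19266
Final = 0.250 M / 19266 = 1.298 × 10^-5 M = 13.0 μM

13.0 μM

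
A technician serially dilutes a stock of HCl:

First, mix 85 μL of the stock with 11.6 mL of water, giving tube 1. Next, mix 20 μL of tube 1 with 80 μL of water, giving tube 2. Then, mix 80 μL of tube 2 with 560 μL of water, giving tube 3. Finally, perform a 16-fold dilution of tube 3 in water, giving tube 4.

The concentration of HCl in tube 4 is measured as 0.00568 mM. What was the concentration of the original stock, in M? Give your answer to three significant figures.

0.500 M

Step 1: 85 μL + 11.6 mL = 11685 μL total → factor 11685/85 = 137.47
Step 2: 20 μL + 80 μL = 100 μL total → factor 100/20 = 5
Step 3: 80 μL + 560 μL = 640 μL total → factor 640/80 = 8
Step 4: 16-fold → factor 16
Overall dilution factor = 137.47 × 5 × 8 × 16 = 87981
Stock = 0.00568 mM × 87981 = 499.7 mM = 0.500 M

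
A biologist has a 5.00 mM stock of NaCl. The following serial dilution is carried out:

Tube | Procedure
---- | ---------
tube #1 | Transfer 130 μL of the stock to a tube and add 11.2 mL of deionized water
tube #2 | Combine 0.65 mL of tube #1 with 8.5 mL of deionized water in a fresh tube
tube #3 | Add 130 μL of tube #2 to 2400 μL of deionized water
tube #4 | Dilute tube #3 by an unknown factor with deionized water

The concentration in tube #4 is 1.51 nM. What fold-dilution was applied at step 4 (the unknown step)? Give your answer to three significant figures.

139-fold

Step 1: 130 μL + 11.2 mL = 11330 μL total → factor 11330/130 = 87.154
Step 2: 0.65 mL + 8.5 mL = 9.15 mL total → factor 9.15/0.65 = 14.077
Step 3: 130 μL + 2400 μL = 2530 μL total → factor 2530/130 = 19.462
Step 4: unknown factor x
Product of known-step factors = 23877
Overall factor = 5.00 mM / (1.51 nM) = 3.3113 × 10^6
x = 3.3113 × 10^6 / 23877 = 139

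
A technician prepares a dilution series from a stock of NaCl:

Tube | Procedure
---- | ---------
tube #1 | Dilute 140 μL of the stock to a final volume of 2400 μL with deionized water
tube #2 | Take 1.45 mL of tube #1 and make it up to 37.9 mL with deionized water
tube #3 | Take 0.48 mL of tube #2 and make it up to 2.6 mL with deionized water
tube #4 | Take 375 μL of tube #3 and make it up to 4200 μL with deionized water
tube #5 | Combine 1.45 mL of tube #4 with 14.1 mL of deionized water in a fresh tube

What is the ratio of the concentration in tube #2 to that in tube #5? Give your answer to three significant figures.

Step 1: 140 μL brought to 2400 μL → factor 2400/140 = 17.143
Step 2: 1.45 mL brought to 37.9 mL → factor 37.9/1.45 = 26.138
Step 3: 0.48 mL brought to 2.6 mL → factor 2.6/0.48 = 5.4167
Step 4: 375 μL brought to 4200 μL → factor 4200/375 = 11.2
Step 5: 1.45 mL + 14.1 mL = 15.55 mL total → factor 15.55/1.45 = 10.724
Dilution factor to tube #2 = 448.08; to tube #5 = 2.9152 × 10^5
[tube #2]/[tube #5] = (factor to tube #5)/(factor to tube #2) = 2.9152 × 10^5/448.08 = 651

651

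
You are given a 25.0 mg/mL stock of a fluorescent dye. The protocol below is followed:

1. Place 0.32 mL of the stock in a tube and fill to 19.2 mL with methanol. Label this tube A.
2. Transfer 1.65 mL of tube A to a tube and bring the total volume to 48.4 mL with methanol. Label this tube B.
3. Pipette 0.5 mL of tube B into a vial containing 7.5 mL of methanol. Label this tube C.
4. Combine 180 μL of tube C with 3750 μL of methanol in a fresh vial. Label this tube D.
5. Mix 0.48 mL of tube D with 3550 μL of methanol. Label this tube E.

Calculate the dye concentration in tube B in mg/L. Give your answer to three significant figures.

14.2 mg/L

Step 1: 0.32 mL brought to 19.2 mL → factor 19.2/0.32 = 60
Step 2: 1.65 mL brought to 48.4 mL → factor 48.4/1.65 = 29.333
Dilution factor through tube B = 60 × 29.333 = 1760
[tube B] = 25.0 mg/mL / 1760 = 0.01420 mg/mL = 14.2 mg/L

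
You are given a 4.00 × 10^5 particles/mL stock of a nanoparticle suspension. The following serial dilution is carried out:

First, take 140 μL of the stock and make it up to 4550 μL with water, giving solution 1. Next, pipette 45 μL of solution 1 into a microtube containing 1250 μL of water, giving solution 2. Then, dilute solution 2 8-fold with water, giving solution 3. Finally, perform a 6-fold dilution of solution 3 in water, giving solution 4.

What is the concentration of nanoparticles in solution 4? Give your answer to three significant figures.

Step 1: 140 μL brought to 4550 μL → factor 4550/140 = 32.5
Step 2: 45 μL + 1250 μL = 1295 μL total → factor 1295/45 = 28.778
Step 3: 8-fold → factor 8
Step 4: 6-fold → factor 6
Dilution factor through solution 4 = 32.5 × 28.778 × 8 × 6 = 44893
[solution 4] = 4.00 × 10^5 particles/mL / 44893 = 8.91 particles/mL

8.91 particles/mL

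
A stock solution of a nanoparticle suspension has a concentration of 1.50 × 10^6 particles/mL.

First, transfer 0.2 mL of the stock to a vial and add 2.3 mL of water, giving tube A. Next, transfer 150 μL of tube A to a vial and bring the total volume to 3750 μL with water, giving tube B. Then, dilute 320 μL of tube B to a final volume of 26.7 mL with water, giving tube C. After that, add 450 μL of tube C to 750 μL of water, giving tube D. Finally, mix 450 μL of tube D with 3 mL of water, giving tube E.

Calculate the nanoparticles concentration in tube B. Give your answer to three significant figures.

Step 1: 0.2 mL + 2.3 mL = 2.5 mL total → factor 2.5/0.2 = 12.5
Step 2: 150 μL brought to 3750 μL → factor 3750/150 = 25
Dilution factor through tube B = 12.5 × 25 = 312.5
[tube B] = 1.50 × 10^6 particles/mL / 312.5 = 4.80 × 10^3 particles/mL

4.80 × 10^3 particles/mL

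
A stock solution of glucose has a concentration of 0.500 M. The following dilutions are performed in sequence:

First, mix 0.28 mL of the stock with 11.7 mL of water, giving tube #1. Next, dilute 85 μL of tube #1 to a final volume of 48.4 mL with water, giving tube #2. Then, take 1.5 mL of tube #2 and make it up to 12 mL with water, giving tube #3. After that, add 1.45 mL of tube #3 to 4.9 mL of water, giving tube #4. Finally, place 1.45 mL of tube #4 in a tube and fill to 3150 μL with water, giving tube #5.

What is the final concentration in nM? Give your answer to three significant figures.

270 nM

Step 1: 0.28 mL + 11.7 mL = 11.98 mL total → factor 11.98/0.28 = 42.786
Step 2: 85 μL brought to 48.4 mL → factor 48400/85 = 569.41
Step 3: 1.5 mL brought to 12 mL → factor 12/1.5 = 8
Step 4: 1.45 mL + 4.9 mL = 6.35 mL total → factor 6.35/1.45 = 4.3793
Step 5: 1.45 mL brought to 3150 μL → factor 3.15/1.45 = 2.1724
Overall dilution factor = 42.786 × 569.41 × 8 × 4.3793 × 2.1724 = 1.8542 × 10^6
Final = 0.500 M / 1.8542 × 10^6 = 2.697 × 10^-7 M = 270 nM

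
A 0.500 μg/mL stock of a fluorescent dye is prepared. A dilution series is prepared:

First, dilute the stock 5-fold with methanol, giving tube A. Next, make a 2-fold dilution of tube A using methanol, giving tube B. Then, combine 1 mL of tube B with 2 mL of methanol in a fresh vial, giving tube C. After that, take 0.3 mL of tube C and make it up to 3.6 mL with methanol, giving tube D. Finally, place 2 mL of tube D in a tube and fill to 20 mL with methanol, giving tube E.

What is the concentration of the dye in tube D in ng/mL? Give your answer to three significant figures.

1.39 ng/mL

Step 1: 5-fold → factor 5
Step 2: 2-fold → factor 2
Step 3: 1 mL + 2 mL = 3 mL total → factor 3/1 = 3
Step 4: 0.3 mL brought to 3.6 mL → factor 3.6/0.3 = 12
Dilution factor through tube D = 5 × 2 × 3 × 12 = 360
[tube D] = 0.500 μg/mL / 360 = 0.001389 μg/mL = 1.39 ng/mL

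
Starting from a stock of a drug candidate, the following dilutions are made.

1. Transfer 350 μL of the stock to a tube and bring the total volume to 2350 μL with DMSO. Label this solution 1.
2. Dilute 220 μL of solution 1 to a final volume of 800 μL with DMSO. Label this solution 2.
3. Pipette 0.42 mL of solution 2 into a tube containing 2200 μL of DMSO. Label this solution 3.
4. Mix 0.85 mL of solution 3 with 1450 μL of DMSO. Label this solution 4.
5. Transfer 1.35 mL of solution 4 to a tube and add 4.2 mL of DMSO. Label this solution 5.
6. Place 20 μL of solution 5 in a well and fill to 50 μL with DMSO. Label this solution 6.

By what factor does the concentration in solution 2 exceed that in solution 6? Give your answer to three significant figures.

173

Step 1: 350 μL brought to 2350 μL → factor 2350/350 = 6.7143
Step 2: 220 μL brought to 800 μL → factor 800/220 = 3.6364
Step 3: 0.42 mL + 2200 μL = 2.62 mL total → factor 2.62/0.42 = 6.2381
Step 4: 0.85 mL + 1450 μL = 2.3 mL total → factor 2.3/0.85 = 2.7059
Step 5: 1.35 mL + 4.2 mL = 5.55 mL total → factor 5.55/1.35 = 4.1111
Step 6: 20 μL brought to 50 μL → factor 50/20 = 2.5
Dilution factor to solution 2 = 24.416; to solution 6 = 4235.7
[solution 2]/[solution 6] = (factor to solution 6)/(factor to solution 2) = 4235.7/24.416 = 173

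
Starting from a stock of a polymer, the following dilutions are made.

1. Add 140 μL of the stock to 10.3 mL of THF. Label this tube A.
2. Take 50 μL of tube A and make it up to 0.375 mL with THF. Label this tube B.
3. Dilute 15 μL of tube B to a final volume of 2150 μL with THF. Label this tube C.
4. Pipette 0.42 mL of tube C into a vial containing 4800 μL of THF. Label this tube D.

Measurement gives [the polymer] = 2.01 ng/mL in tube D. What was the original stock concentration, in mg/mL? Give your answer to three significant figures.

2.00 mg/mL

Step 1: 140 μL + 10.3 mL = 10440 μL total → factor 10440/140 = 74.571
Step 2: 50 μL brought to 0.375 mL → factor 375/50 = 7.5
Step 3: 15 μL brought to 2150 μL → factor 2150/15 = 143.33
Step 4: 0.42 mL + 4800 μL = 5.22 mL total → factor 5.22/0.42 = 12.429
Overall dilution factor = 74.571 × 7.5 × 143.33 × 12.429 = 9.9633 × 10^5
Stock = 2.01 ng/mL × 9.9633 × 10^5 = 2.003 × 10^6 ng/mL = 2.00 mg/mL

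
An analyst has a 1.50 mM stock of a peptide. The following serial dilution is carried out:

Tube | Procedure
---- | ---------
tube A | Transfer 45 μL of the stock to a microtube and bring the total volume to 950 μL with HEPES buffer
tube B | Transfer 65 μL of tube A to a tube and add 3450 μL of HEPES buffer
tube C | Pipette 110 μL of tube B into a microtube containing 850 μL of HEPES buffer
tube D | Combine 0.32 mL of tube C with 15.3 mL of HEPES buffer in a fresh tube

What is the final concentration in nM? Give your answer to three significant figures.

Step 1: 45 μL brought to 950 μL → factor 950/45 = 21.111
Step 2: 65 μL + 3450 μL = 3515 μL total → factor 3515/65 = 54.077
Step 3: 110 μL + 850 μL = 960 μL total → factor 960/110 = 8.7273
Step 4: 0.32 mL + 15.3 mL = 15.62 mL total → factor 15.62/0.32 = 48.812
Overall dilution factor = 21.111 × 54.077 × 8.7273 × 48.812 = 4.8633 × 10^5
Final = 1.50 mM / 4.8633 × 10^5 = 3.084 × 10^-6 mM = 3.08 nM

3.08 nM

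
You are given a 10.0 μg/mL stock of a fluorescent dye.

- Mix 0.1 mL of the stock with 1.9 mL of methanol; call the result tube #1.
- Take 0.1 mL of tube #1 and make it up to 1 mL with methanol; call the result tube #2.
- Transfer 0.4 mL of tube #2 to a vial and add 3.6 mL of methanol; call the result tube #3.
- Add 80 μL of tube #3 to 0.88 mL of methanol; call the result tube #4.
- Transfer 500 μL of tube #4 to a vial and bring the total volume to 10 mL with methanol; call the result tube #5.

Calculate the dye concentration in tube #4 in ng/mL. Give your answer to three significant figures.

0.417 ng/mL

Step 1: 0.1 mL + 1.9 mL = 2 mL total → factor 2/0.1 = 20
Step 2: 0.1 mL brought to 1 mL → factor 1/0.1 = 10
Step 3: 0.4 mL + 3.6 mL = 4 mL total → factor 4/0.4 = 10
Step 4: 80 μL + 0.88 mL = 960 μL total → factor 960/80 = 12
Dilution factor through tube #4 = 20 × 10 × 10 × 12 = 24000
[tube #4] = 10.0 μg/mL / 24000 = 0.0004167 μg/mL = 0.417 ng/mL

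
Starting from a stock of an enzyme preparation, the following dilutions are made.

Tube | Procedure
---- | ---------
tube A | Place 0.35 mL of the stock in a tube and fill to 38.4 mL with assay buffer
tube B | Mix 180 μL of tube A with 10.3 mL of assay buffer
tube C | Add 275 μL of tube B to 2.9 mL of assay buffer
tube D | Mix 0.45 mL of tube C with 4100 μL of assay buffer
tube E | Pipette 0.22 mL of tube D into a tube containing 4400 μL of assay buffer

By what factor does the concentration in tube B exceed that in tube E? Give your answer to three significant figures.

2.45 × 10^3

Step 1: 0.35 mL brought to 38.4 mL → factor 38.4/0.35 = 109.71
Step 2: 180 μL + 10.3 mL = 10480 μL total → factor 10480/180 = 58.222
Step 3: 275 μL + 2.9 mL = 3175 μL total → factor 3175/275 = 11.545
Step 4: 0.45 mL + 4100 μL = 4.55 mL total → factor 4.55/0.45 = 10.111
Step 5: 0.22 mL + 4400 μL = 4.62 mL total → factor 4.62/0.22 = 21
Dilution factor to tube B = 6387.8; to tube E = 1.566 × 10^7
[tube B]/[tube E] = (factor to tube E)/(factor to tube B) = 1.566 × 10^7/6387.8 = 2.45 × 10^3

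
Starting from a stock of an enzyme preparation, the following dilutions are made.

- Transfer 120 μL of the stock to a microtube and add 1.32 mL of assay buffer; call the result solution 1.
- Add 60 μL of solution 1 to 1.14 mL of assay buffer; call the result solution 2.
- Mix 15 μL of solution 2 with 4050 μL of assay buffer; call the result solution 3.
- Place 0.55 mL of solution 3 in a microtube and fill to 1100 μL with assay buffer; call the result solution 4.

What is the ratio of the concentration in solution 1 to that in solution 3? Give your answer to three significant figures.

Step 1: 120 μL + 1.32 mL = 1440 μL total → factor 1440/120 = 12
Step 2: 60 μL + 1.14 mL = 1200 μL total → factor 1200/60 = 20
Step 3: 15 μL + 4050 μL = 4065 μL total → factor 4065/15 = 271
Dilution factor to solution 1 = 12; to solution 3 = 65040
[solution 1]/[solution 3] = (factor to solution 3)/(factor to solution 1) = 65040/12 = 5.42 × 10^3

5.42 × 10^3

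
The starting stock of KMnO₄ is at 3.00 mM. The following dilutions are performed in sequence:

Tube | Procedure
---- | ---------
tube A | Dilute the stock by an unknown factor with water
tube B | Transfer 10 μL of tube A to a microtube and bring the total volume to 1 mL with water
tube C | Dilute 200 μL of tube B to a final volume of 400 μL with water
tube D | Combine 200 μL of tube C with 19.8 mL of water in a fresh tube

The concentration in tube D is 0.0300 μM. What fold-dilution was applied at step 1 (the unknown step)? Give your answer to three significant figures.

Step 1: unknown factor x
Step 2: 10 μL brought to 1 mL → factor 1000/10 = 100
Step 3: 200 μL brought to 400 μL → factor 400/200 = 2
Step 4: 200 μL + 19.8 mL = 20000 μL total → factor 20000/200 = 100
Product of known-step factors = 20000
Overall factor = 3.00 mM / (0.0300 μM) = 1 × 10^5
x = 1 × 10^5 / 20000 = 5.00

5.00-fold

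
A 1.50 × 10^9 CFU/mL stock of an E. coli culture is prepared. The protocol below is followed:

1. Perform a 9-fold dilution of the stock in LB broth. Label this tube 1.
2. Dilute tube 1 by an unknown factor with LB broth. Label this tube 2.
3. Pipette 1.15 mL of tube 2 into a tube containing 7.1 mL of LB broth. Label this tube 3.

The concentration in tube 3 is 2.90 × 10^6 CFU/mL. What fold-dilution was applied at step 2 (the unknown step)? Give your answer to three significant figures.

Step 1: 9-fold → factor 9
Step 2: unknown factor x
Step 3: 1.15 mL + 7.1 mL = 8.25 mL total → factor 8.25/1.15 = 7.1739
Product of known-step factors = 64.565
Overall factor = 1.50 × 10^9 CFU/mL / (2.90 × 10^6 CFU/mL) = 517.24
x = 517.24 / 64.565 = 8.01

8.01-fold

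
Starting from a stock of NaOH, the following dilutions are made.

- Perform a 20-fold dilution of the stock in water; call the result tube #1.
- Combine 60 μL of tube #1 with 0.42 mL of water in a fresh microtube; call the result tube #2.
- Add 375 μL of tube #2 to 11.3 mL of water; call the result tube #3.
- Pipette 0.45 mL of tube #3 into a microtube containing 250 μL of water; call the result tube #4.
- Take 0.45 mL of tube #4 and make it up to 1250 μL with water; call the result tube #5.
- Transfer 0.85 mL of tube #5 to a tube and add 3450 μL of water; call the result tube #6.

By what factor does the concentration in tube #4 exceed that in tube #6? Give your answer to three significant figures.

Step 1: 20-fold → factor 20
Step 2: 60 μL + 0.42 mL = 480 μL total → factor 480/60 = 8
Step 3: 375 μL + 11.3 mL = 11675 μL total → factor 11675/375 = 31.133
Step 4: 0.45 mL + 250 μL = 0.7 mL total → factor 0.7/0.45 = 1.5556
Step 5: 0.45 mL brought to 1250 μL → factor 1.25/0.45 = 2.7778
Step 6: 0.85 mL + 3450 μL = 4.3 mL total → factor 4.3/0.85 = 5.0588
Dilution factor to tube #4 = 7748.7; to tube #6 = 1.0889 × 10^5
[tube #4]/[tube #6] = (factor to tube #6)/(factor to tube #4) = 1.0889 × 10^5/7748.7 = 14.1

14.1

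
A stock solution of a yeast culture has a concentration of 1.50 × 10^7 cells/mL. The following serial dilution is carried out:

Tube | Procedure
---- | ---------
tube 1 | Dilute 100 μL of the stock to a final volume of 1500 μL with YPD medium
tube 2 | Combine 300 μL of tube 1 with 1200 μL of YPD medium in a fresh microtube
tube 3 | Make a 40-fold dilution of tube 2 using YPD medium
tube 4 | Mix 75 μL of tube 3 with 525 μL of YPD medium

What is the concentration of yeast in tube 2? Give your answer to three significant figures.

2.00 × 10^5 cells/mL

Step 1: 100 μL brought to 1500 μL → factor 1500/100 = 15
Step 2: 300 μL + 1200 μL = 1500 μL total → factor 1500/300 = 5
Dilution factor through tube 2 = 15 × 5 = 75
[tube 2] = 1.50 × 10^7 cells/mL / 75 = 2.00 × 10^5 cells/mL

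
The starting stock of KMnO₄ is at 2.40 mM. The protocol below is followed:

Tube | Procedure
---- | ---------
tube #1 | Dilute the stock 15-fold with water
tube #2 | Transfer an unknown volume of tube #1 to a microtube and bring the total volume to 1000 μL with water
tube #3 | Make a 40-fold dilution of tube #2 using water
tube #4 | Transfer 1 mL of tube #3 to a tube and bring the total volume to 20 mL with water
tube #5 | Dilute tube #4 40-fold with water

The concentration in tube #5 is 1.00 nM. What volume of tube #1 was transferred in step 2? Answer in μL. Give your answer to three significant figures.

200 μL

Step 1: 15-fold → factor 15
Step 2: v brought to 1000 μL → factor = 1000 μL/v
Step 3: 40-fold → factor 40
Step 4: 1 mL brought to 20 mL → factor 20/1 = 20
Step 5: 40-fold → factor 40
Product of known-step factors = 4.8 × 10^5
Overall factor = 2.40 mM / (1.00 nM) = 2.4 × 10^6
Step-2 factor = 2.4 × 10^6 / 4.8 × 10^5 = 5
v = 1000 μL / 5 = 200 μL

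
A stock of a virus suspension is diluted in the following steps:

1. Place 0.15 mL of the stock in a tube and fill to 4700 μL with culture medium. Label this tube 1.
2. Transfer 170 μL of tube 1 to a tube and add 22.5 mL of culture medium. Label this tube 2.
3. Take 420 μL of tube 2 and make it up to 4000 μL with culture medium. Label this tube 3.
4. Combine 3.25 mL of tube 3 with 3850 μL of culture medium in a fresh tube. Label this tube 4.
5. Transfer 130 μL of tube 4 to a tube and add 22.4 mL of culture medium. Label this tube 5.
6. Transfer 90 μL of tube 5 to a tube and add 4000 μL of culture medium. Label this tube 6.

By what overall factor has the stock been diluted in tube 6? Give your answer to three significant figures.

6.85 × 10^8

Step 1: 0.15 mL brought to 4700 μL → factor 4.7/0.15 = 31.333
Step 2: 170 μL + 22.5 mL = 22670 μL total → factor 22670/170 = 133.35
Step 3: 420 μL brought to 4000 μL → factor 4000/420 = 9.5238
Step 4: 3.25 mL + 3850 μL = 7.1 mL total → factor 7.1/3.25 = 2.1846
Step 5: 130 μL + 22.4 mL = 22530 μL total → factor 22530/130 = 173.31
Step 6: 90 μL + 4000 μL = 4090 μL total → factor 4090/90 = 45.444
Overall dilution factor = 31.333 × 133.35 × 9.5238 × 2.1846 × 173.31 × 45.444 = 6.8469 × 10^8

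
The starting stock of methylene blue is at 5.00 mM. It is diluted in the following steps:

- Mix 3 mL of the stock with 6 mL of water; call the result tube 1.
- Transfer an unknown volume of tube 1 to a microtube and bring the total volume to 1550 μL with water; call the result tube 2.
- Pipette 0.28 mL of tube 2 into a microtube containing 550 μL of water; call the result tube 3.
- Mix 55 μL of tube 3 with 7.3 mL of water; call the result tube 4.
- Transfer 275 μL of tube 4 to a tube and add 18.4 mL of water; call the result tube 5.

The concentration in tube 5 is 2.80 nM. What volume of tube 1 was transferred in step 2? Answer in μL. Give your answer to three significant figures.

70.1 μL

Step 1: 3 mL + 6 mL = 9 mL total → factor 9/3 = 3
Step 2: v brought to 1550 μL → factor = 1550 μL/v
Step 3: 0.28 mL + 550 μL = 0.83 mL total → factor 0.83/0.28 = 2.9643
Step 4: 55 μL + 7.3 mL = 7355 μL total → factor 7355/55 = 133.73
Step 5: 275 μL + 18.4 mL = 18675 μL total → factor 18675/275 = 67.909
Product of known-step factors = 80759
Overall factor = 5.00 mM / (2.80 nM) = 1.7857 × 10^6
Step-2 factor = 1.7857 × 10^6 / 80759 = 22.112
v = 1550 μL / 22.112 = 70.1 μL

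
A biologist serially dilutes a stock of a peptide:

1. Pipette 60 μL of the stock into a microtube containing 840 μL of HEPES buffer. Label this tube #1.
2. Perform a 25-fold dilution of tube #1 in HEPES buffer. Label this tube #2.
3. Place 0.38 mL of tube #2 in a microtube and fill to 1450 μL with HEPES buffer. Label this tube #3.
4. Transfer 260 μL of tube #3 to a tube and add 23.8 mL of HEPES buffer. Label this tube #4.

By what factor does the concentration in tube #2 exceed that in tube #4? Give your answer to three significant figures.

353

Step 1: 60 μL + 840 μL = 900 μL total → factor 900/60 = 15
Step 2: 25-fold → factor 25
Step 3: 0.38 mL brought to 1450 μL → factor 1.45/0.38 = 3.8158
Step 4: 260 μL + 23.8 mL = 24060 μL total → factor 24060/260 = 92.538
Dilution factor to tube #2 = 375; to tube #4 = 1.3242 × 10^5
[tube #2]/[tube #4] = (factor to tube #4)/(factor to tube #2) = 1.3242 × 10^5/375 = 353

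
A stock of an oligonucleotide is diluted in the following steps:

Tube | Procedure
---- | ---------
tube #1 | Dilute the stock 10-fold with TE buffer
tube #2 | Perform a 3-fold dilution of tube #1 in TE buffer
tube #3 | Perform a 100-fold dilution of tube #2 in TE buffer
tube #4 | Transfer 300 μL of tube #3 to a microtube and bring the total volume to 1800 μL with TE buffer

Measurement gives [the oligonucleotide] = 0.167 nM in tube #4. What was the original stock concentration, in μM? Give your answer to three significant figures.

3.01 μM

Step 1: 10-fold → factor 10
Step 2: 3-fold → factor 3
Step 3: 100-fold → factor 100
Step 4: 300 μL brought to 1800 μL → factor 1800/300 = 6
Overall dilution factor = 10 × 3 × 100 × 6 = 18000
Stock = 0.167 nM × 18000 = 3006 nM = 3.01 μM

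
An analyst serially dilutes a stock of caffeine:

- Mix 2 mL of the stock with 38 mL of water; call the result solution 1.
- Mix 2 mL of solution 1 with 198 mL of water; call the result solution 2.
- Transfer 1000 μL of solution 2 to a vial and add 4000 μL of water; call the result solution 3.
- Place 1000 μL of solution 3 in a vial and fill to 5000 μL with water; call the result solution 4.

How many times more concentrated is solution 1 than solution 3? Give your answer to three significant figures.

Step 1: 2 mL + 38 mL = 40 mL total → factor 40/2 = 20
Step 2: 2 mL + 198 mL = 200 mL total → factor 200/2 = 100
Step 3: 1000 μL + 4000 μL = 5000 μL total → factor 5000/1000 = 5
Dilution factor to solution 1 = 20; to solution 3 = 10000
[solution 1]/[solution 3] = (factor to solution 3)/(factor to solution 1) = 10000/20 = 500

500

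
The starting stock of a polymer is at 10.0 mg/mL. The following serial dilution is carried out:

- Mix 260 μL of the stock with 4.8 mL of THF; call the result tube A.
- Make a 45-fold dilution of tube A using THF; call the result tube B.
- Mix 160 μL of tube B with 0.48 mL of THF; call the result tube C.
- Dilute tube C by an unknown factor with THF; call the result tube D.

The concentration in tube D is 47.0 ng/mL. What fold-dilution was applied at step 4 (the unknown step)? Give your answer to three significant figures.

Step 1: 260 μL + 4.8 mL = 5060 μL total → factor 5060/260 = 19.462
Step 2: 45-fold → factor 45
Step 3: 160 μL + 0.48 mL = 640 μL total → factor 640/160 = 4
Step 4: unknown factor x
Product of known-step factors = 3503.1
Overall factor = 10.0 mg/mL / (47.0 ng/mL) = 2.1277 × 10^5
x = 2.1277 × 10^5 / 3503.1 = 60.7

60.7-fold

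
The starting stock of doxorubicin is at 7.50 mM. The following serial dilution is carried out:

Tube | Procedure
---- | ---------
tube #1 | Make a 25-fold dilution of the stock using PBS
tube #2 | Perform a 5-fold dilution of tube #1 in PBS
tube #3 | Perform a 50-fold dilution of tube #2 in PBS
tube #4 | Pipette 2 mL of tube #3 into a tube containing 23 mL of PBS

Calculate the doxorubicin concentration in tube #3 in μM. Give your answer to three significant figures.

1.20 μM

Step 1: 25-fold → factor 25
Step 2: 5-fold → factor 5
Step 3: 50-fold → factor 50
Dilution factor through tube #3 = 25 × 5 × 50 = 6250
[tube #3] = 7.50 mM / 6250 = 0.001200 mM = 1.20 μM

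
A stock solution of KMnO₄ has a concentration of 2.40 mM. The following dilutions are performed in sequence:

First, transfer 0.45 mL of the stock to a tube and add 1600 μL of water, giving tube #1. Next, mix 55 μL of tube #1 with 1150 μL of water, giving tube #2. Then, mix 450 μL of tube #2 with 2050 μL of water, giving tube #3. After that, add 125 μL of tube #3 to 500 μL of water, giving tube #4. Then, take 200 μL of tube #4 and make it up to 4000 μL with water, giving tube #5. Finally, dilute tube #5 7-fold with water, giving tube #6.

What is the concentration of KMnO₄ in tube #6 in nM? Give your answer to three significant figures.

6.18 nM

Step 1: 0.45 mL + 1600 μL = 2.05 mL total → factor 2.05/0.45 = 4.5556
Step 2: 55 μL + 1150 μL = 1205 μL total → factor 1205/55 = 21.909
Step 3: 450 μL + 2050 μL = 2500 μL total → factor 2500/450 = 5.5556
Step 4: 125 μL + 500 μL = 625 μL total → factor 625/125 = 5
Step 5: 200 μL brought to 4000 μL → factor 4000/200 = 20
Step 6: 7-fold → factor 7
Overall dilution factor = 4.5556 × 21.909 × 5.5556 × 5 × 20 × 7 = 3.8814 × 10^5
Final = 2.40 mM / 3.8814 × 10^5 = 6.183 × 10^-6 mM = 6.18 nM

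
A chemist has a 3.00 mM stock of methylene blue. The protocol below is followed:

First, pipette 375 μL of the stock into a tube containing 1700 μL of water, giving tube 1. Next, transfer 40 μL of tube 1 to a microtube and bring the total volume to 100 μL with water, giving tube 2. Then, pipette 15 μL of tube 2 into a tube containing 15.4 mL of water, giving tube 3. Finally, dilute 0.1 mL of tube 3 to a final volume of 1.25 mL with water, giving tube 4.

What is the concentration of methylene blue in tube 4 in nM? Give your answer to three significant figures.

Step 1: 375 μL + 1700 μL = 2075 μL total → factor 2075/375 = 5.5333
Step 2: 40 μL brought to 100 μL → factor 100/40 = 2.5
Step 3: 15 μL + 15.4 mL = 15415 μL total → factor 15415/15 = 1027.7
Step 4: 0.1 mL brought to 1.25 mL → factor 1.25/0.1 = 12.5
Overall dilution factor = 5.5333 × 2.5 × 1027.7 × 12.5 = 1.777 × 10^5
Final = 3.00 mM / 1.777 × 10^5 = 1.688 × 10^-5 mM = 16.9 nM

16.9 nM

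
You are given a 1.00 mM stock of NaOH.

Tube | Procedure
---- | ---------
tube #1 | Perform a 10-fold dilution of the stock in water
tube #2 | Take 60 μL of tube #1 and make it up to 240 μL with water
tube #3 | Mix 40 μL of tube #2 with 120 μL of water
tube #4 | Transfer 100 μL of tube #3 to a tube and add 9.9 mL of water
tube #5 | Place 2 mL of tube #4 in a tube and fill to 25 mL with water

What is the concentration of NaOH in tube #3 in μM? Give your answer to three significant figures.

Step 1: 10-fold → factor 10
Step 2: 60 μL brought to 240 μL → factor 240/60 = 4
Step 3: 40 μL + 120 μL = 160 μL total → factor 160/40 = 4
Dilution factor through tube #3 = 10 × 4 × 4 = 160
[tube #3] = 1.00 mM / 160 = 0.006250 mM = 6.25 μM

6.25 μM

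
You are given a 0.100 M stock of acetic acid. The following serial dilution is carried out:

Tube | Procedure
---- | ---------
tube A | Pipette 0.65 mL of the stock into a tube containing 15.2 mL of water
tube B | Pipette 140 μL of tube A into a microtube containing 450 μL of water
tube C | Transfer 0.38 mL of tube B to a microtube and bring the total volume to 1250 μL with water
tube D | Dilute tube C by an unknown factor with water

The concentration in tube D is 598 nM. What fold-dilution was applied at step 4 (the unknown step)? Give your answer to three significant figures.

495-fold

Step 1: 0.65 mL + 15.2 mL = 15.85 mL total → factor 15.85/0.65 = 24.385
Step 2: 140 μL + 450 μL = 590 μL total → factor 590/140 = 4.2143
Step 3: 0.38 mL brought to 1250 μL → factor 1.25/0.38 = 3.2895
Step 4: unknown factor x
Product of known-step factors = 338.04
Overall factor = 0.100 M / (598 nM) = 1.6722 × 10^5
x = 1.6722 × 10^5 / 338.04 = 495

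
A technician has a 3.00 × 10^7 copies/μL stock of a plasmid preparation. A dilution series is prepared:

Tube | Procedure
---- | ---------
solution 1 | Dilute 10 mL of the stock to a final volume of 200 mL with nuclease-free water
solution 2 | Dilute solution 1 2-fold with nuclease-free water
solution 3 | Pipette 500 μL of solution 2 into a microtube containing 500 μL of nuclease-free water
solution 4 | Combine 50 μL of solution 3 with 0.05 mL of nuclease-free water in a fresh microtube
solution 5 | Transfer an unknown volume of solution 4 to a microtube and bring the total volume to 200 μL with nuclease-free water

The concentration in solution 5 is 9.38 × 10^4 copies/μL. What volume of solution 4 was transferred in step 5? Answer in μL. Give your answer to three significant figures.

100 μL

Step 1: 10 mL brought to 200 mL → factor 200/10 = 20
Step 2: 2-fold → factor 2
Step 3: 500 μL + 500 μL = 1000 μL total → factor 1000/500 = 2
Step 4: 50 μL + 0.05 mL = 100 μL total → factor 100/50 = 2
Step 5: v brought to 200 μL → factor = 200 μL/v
Product of known-step factors = 160
Overall factor = 3.00 × 10^7 copies/μL / (9.38 × 10^4 copies/μL) = 319.83
Step-5 factor = 319.83 / 160 = 1.9989
v = 200 μL / 1.9989 = 100 μL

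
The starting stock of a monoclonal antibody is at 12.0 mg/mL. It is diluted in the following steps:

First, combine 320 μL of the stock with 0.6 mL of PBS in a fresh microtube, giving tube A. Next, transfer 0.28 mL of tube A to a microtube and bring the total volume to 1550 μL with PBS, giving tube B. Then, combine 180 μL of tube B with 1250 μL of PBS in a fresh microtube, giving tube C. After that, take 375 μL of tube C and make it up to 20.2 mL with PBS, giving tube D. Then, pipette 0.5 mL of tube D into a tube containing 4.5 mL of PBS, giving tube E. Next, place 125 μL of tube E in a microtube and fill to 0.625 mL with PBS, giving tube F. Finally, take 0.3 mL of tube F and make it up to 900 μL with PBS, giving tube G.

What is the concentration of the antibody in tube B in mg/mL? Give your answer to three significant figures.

Step 1: 320 μL + 0.6 mL = 920 μL total → factor 920/320 = 2.875
Step 2: 0.28 mL brought to 1550 μL → factor 1.55/0.28 = 5.5357
Dilution factor through tube B = 2.875 × 5.5357 = 15.915
[tube B] = 12.0 mg/mL / 15.915 = 0.754 mg/mL

0.754 mg/mL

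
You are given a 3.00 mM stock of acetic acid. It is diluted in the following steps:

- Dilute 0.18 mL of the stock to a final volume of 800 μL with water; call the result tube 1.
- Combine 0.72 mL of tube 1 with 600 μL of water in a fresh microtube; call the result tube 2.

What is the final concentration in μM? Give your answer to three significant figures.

368 μM

Step 1: 0.18 mL brought to 800 μL → factor 0.8/0.18 = 4.4444
Step 2: 0.72 mL + 600 μL = 1.32 mL total → factor 1.32/0.72 = 1.8333
Overall dilution factor = 4.4444 × 1.8333 = 8.1481
Final = 3.00 mM / 8.1481 = 0.3682 mM = 368 μM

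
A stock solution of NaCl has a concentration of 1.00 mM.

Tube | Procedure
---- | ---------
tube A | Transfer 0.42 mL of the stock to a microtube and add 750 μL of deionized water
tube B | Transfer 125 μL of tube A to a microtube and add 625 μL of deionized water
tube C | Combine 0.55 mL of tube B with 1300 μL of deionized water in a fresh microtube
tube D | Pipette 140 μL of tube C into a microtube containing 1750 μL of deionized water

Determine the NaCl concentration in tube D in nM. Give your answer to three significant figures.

Step 1: 0.42 mL + 750 μL = 1.17 mL total → factor 1.17/0.42 = 2.7857
Step 2: 125 μL + 625 μL = 750 μL total → factor 750/125 = 6
Step 3: 0.55 mL + 1300 μL = 1.85 mL total → factor 1.85/0.55 = 3.3636
Step 4: 140 μL + 1750 μL = 1890 μL total → factor 1890/140 = 13.5
Overall dilution factor = 2.7857 × 6 × 3.3636 × 13.5 = 758.98
Final = 1.00 mM / 758.98 = 0.001318 mM = 1.32 × 10^3 nM

1.32 × 10^3 nM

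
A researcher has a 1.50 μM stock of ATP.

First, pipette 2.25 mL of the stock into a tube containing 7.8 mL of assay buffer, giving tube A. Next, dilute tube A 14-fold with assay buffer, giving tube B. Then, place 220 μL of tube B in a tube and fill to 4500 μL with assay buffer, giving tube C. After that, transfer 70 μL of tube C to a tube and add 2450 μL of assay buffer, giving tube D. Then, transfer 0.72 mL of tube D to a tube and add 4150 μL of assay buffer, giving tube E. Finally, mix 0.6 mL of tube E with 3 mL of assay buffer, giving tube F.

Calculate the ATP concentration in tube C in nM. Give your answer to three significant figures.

Step 1: 2.25 mL + 7.8 mL = 10.05 mL total → factor 10.05/2.25 = 4.4667
Step 2: 14-fold → factor 14
Step 3: 220 μL brought to 4500 μL → factor 4500/220 = 20.455
Dilution factor through tube C = 4.4667 × 14 × 20.455 = 1279.1
[tube C] = 1.50 μM / 1279.1 = 0.001173 μM = 1.17 nM

1.17 nM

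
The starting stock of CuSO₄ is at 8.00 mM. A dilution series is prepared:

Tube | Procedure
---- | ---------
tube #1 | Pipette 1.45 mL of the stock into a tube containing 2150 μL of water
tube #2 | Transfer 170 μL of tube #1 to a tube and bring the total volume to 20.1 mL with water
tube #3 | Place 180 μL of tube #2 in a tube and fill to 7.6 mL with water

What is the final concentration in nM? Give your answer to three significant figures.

Step 1: 1.45 mL + 2150 μL = 3.6 mL total → factor 3.6/1.45 = 2.4828
Step 2: 170 μL brought to 20.1 mL → factor 20100/170 = 118.24
Step 3: 180 μL brought to 7.6 mL → factor 7600/180 = 42.222
Overall dilution factor = 2.4828 × 118.24 × 42.222 = 12394
Final = 8.00 mM / 12394 = 0.0006455 mM = 645 nM

645 nM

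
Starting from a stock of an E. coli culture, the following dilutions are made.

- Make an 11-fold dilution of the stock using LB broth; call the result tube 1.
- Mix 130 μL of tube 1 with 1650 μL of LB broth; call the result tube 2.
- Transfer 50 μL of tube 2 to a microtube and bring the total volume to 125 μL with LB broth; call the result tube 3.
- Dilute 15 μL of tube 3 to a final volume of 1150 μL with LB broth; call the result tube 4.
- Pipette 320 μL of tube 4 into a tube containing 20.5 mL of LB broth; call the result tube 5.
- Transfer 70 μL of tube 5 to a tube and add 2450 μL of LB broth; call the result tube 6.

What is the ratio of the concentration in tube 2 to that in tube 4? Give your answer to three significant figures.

192

Step 1: 11-fold → factor 11
Step 2: 130 μL + 1650 μL = 1780 μL total → factor 1780/130 = 13.692
Step 3: 50 μL brought to 125 μL → factor 125/50 = 2.5
Step 4: 15 μL brought to 1150 μL → factor 1150/15 = 76.667
Dilution factor to tube 2 = 150.62; to tube 4 = 28868
[tube 2]/[tube 4] = (factor to tube 4)/(factor to tube 2) = 28868/150.62 = 192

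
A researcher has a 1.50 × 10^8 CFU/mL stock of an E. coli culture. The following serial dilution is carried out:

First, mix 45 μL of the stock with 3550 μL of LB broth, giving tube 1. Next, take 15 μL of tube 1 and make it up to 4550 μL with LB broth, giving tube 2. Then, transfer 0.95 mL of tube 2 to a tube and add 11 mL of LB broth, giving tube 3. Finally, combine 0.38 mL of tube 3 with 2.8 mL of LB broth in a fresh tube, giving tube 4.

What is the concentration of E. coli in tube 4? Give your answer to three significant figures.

Step 1: 45 μL + 3550 μL = 3595 μL total → factor 3595/45 = 79.889
Step 2: 15 μL brought to 4550 μL → factor 4550/15 = 303.33
Step 3: 0.95 mL + 11 mL = 11.95 mL total → factor 11.95/0.95 = 12.579
Step 4: 0.38 mL + 2.8 mL = 3.18 mL total → factor 3.18/0.38 = 8.3684
Overall dilution factor = 79.889 × 303.33 × 12.579 × 8.3684 = 2.5509 × 10^6
Final = 1.50 × 10^8 CFU/mL / 2.5509 × 10^6 = 58.8 CFU/mL

58.8 CFU/mL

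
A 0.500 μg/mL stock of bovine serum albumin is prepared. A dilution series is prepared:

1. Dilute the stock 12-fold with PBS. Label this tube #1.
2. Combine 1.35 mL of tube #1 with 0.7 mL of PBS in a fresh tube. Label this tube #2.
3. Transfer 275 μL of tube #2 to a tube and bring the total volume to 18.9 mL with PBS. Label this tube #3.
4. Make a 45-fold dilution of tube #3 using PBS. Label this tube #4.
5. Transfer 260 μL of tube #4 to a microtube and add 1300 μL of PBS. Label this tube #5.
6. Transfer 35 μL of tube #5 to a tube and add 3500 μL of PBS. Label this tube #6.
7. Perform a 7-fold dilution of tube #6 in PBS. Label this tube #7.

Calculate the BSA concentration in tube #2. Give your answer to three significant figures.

Step 1: 12-fold → factor 12
Step 2: 1.35 mL + 0.7 mL = 2.05 mL total → factor 2.05/1.35 = 1.5185
Dilution factor through tube #2 = 12 × 1.5185 = 18.222
[tube #2] = 0.500 μg/mL / 18.222 = 0.0274 μg/mL

0.0274 μg/mL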